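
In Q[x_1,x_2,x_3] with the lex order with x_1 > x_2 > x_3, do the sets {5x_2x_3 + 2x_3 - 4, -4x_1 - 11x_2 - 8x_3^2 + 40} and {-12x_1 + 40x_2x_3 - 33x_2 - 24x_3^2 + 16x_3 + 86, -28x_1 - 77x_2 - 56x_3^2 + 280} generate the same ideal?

No, the ideals differ.

Since reduced Gröbner bases are canonical representatives of ideals under a given ordering, it suffices to compute and compare them.
Buchberger on the first generating set:
f_1 = 5x_2x_3 + 2x_3 - 4, LT = x_2x_3.
f_2 = -4x_1 - 11x_2 - 8x_3^2 + 40, LT = x_1.

The S-polynomials (S(f_1,f_2)) all reduce to 0 modulo the current basis, so we have a Gröbner basis.
Inter-reduce: drop elements whose leading term is divisible by another's, tail-reduce, and make monic.
Reduced Gröbner basis: {x_1 + 11/4x_2 + 2x_3^2 - 10, x_2x_3 + 2/5x_3 - 4/5}.

Buchberger on the second generating set:
h_1 = -12x_1 + 40x_2x_3 - 33x_2 - 24x_3^2 + 16x_3 + 86, LT = x_1.
h_2 = -28x_1 - 77x_2 - 56x_3^2 + 280, LT = x_1.

S(h_1,h_2): lcm = x_1. S = -10/3x_2x_3 - 4/3x_3 + 17/6.
  leading term x_2x_3: no divisor's leading term divides it; move -10/3x_2x_3 to the remainder.
  leading term x_3: no divisor's leading term divides it; move -4/3x_3 to the remainder.
  leading term 1: no divisor's leading term divides it; move 17/6 to the remainder.
  remainder -10/3x_2x_3 - 4/3x_3 + 17/6 ≠ 0; add k_3 = -10/3x_2x_3 - 4/3x_3 + 17/6 to the basis.

The other S-polynomials (S(h_1,k_3), S(h_2,k_3)) all reduce to 0 modulo the current basis, so we have a Gröbner basis.
Inter-reduce: drop elements whose leading term is divisible by another's, tail-reduce, and make monic.
Reduced Gröbner basis: {x_1 + 11/4x_2 + 2x_3^2 - 10, x_2x_3 + 2/5x_3 - 17/20}.

These differ, so the ideals are not equal.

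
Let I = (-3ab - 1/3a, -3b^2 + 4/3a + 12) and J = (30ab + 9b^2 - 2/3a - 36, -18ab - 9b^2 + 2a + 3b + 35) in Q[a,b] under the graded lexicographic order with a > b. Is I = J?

For a fixed monomial order, each ideal has a unique reduced Gröbner basis; comparing bases decides equality.
Buchberger on the first generating set:
f_1 = -3ab - 1/3a, LT = ab.
f_2 = -3b^2 + 4/3a + 12, LT = b^2.

S(f_1,f_2): lcm = ab^2. S = 4/9a^2 + 1/9ab + 4a.
  leading term a^2: no divisor's leading term divides it; move 4/9a^2 to the remainder.
  leading term ab: subtract (-1/27)·f_1 from 1/9ab + 4a → 323/81a
  leading term a: no divisor's leading term divides it; move 323/81a to the remainder.
  remainder 4/9a^2 + 323/81a ≠ 0; add g_3 = 4/9a^2 + 323/81a to the basis.

S(f_1,g_3): lcm = a^2b. S = 1/9a^2 - 323/36ab.
  leading term a^2: subtract (1/4)·g_3 from 1/9a^2 - 323/36ab → -323/36ab - 323/324a
  leading term ab: subtract (323/108)·f_1 from -323/36ab - 323/324a → 0
  remainder 0.

S(f_2,g_3): leading monomials are coprime, so the S-polynomial reduces to 0 (Buchberger's first criterion).
Every S-polynomial of the final basis reduces to 0, so we have a Gröbner basis.
Inter-reduce: drop elements whose leading term is divisible by another's, tail-reduce, and make monic.
Reduced Gröbner basis: {a^2 + 323/36a, ab + 1/9a, b^2 - 4/9a - 4}.

Buchberger on the second generating set:
h_1 = 30ab + 9b^2 - 2/3a - 36, LT = ab.
h_2 = -18ab - 9b^2 + 2a + 3b + 35, LT = ab.

S(h_1,h_2): lcm = ab. S = -1/5b^2 + 4/45a + 1/6b + 67/90.
  leading term b^2: no divisor's leading term divides it; move -1/5b^2 to the remainder.
  leading term a: no divisor's leading term divides it; move 4/45a to the remainder.
  leading term b: no divisor's leading term divides it; move 1/6b to the remainder.
  leading term 1: no divisor's leading term divides it; move 67/90 to the remainder.
  remainder -1/5b^2 + 4/45a + 1/6b + 67/90 ≠ 0; add k_3 = -1/5b^2 + 4/45a + 1/6b + 67/90 to the basis.

S(h_1,k_3): lcm = ab^2. S = 3/10b^3 + 4/9a^2 + 73/90ab + 67/18a - 6/5b.
  leading term b^3: subtract (-3/2b)·k_3 from 3/10b^3 + 4/9a^2 + 73/90ab + 67/18a - 6/5b → 4/9a^2 + 17/18ab + 1/4b^2 + 67/18a - 1/12b
  leading term a^2: no divisor's leading term divides it; move 4/9a^2 to the remainder.
  leading term ab: subtract (17/540)·h_1 from 17/18ab + 1/4b^2 + 67/18a - 1/12b → -1/30b^2 + 1516/405a - 1/12b + 17/15
  leading term b^2: subtract (1/6)·k_3 from -1/30b^2 + 1516/405a - 1/12b + 17/15 → 302/81a - 1/9b + 109/108
  leading term a: no divisor's leading term divides it; move 302/81a to the remainder.
  leading term b: no divisor's leading term divides it; move -1/9b to the remainder.
  leading term 1: no divisor's leading term divides it; move 109/108 to the remainder.
  remainder 4/9a^2 + 302/81a - 1/9b + 109/108 ≠ 0; add k_4 = 4/9a^2 + 302/81a - 1/9b + 109/108 to the basis.

S(h_2,k_3): lcm = ab^2. S = 1/2b^3 + 4/9a^2 + 13/18ab - 1/6b^2 + 67/18a - 35/18b.
  leading term b^3: subtract (-5/2b)·k_3 from 1/2b^3 + 4/9a^2 + 13/18ab - 1/6b^2 + 67/18a - 35/18b → 4/9a^2 + 17/18ab + 1/4b^2 + 67/18a - 1/12b
  leading term a^2: subtract (1)·k_4 from 4/9a^2 + 17/18ab + 1/4b^2 + 67/18a - 1/12b → 17/18ab + 1/4b^2 - 1/162a + 1/36b - 109/108
  leading term ab: subtract (17/540)·h_1 from 17/18ab + 1/4b^2 - 1/162a + 1/36b - 109/108 → -1/30b^2 + 2/135a + 1/36b + 67/540
  leading term b^2: subtract (1/6)·k_3 from -1/30b^2 + 2/135a + 1/36b + 67/540 → 0
  remainder 0.

S(h_1,k_4): lcm = a^2b. S = 3/10ab^2 - 1/45a^2 - 151/18ab + 1/4b^2 - 6/5a - 109/48b.
  leading term ab^2: subtract (1/100b)·h_1 from 3/10ab^2 - 1/45a^2 - 151/18ab + 1/4b^2 - 6/5a - 109/48b → -9/100b^3 - 1/45a^2 - 1886/225ab + 1/4b^2 - 6/5a - 2293/1200b
  leading term b^3: subtract (9/20b)·k_3 from -9/100b^3 - 1/45a^2 - 1886/225ab + 1/4b^2 - 6/5a - 2293/1200b → -1/45a^2 - 379/45ab + 7/40b^2 - 6/5a - 539/240b
  leading term a^2: subtract (-1/20)·k_4 from -1/45a^2 - 379/45ab + 7/40b^2 - 6/5a - 539/240b → -379/45ab + 7/40b^2 - 821/810a - 1621/720b + 109/2160
  leading term ab: subtract (-379/1350)·h_1 from -379/45ab + 7/40b^2 - 821/810a - 1621/720b + 109/2160 → 1621/600b^2 - 1621/1350a - 1621/720b - 108607/10800
  leading term b^2: subtract (-1621/120)·k_3 from 1621/600b^2 - 1621/1350a - 1621/720b - 108607/10800 → 0
  remainder 0.

S(h_2,k_4): lcm = a^2b. S = 1/2ab^2 - 1/9a^2 - 77/9ab + 1/4b^2 - 35/18a - 109/48b.
  leading term ab^2: subtract (1/60b)·h_1 from 1/2ab^2 - 1/9a^2 - 77/9ab + 1/4b^2 - 35/18a - 109/48b → -3/20b^3 - 1/9a^2 - 769/90ab + 1/4b^2 - 35/18a - 401/240b
  leading term b^3: subtract (3/4b)·k_3 from -3/20b^3 - 1/9a^2 - 769/90ab + 1/4b^2 - 35/18a - 401/240b → -1/9a^2 - 155/18ab + 1/8b^2 - 35/18a - 107/48b
  leading term a^2: subtract (-1/4)·k_4 from -1/9a^2 - 155/18ab + 1/8b^2 - 35/18a - 107/48b → -155/18ab + 1/8b^2 - 82/81a - 325/144b + 109/432
  leading term ab: subtract (-31/108)·h_1 from -155/18ab + 1/8b^2 - 82/81a - 325/144b + 109/432 → 65/24b^2 - 65/54a - 325/144b - 4355/432
  leading term b^2: subtract (-325/24)·k_3 from 65/24b^2 - 65/54a - 325/144b - 4355/432 → 0
  remainder 0.

S(k_3,k_4): leading monomials are coprime, so the S-polynomial reduces to 0 (Buchberger's first criterion).
Every S-polynomial of the final basis reduces to 0, so we have a Gröbner basis.
Inter-reduce: drop elements whose leading term is divisible by another's, tail-reduce, and make monic.
Reduced Gröbner basis: {a^2 + 151/18a - 1/4b + 109/48, ab + 1/9a + 1/4b - 1/12, b^2 - 4/9a - 5/6b - 67/18}.

Since the reduced bases disagree, the two ideals are not the same.
The same test decides containment: I ⊆ J iff every generator of I reduces to 0 modulo a Gröbner basis of J.

No, the ideals differ.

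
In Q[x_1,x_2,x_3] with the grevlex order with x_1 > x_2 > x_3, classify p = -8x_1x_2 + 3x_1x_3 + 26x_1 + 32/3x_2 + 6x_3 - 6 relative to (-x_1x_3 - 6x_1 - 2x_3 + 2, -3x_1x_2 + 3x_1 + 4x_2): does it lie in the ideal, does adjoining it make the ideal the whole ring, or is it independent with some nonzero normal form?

First compute the reduced Gröbner basis of I by Buchberger's algorithm.
f_1 = -x_1x_3 - 6x_1 - 2x_3 + 2, LT = x_1x_3.
f_2 = -3x_1x_2 + 3x_1 + 4x_2, LT = x_1x_2.

S(f_1,f_2): lcm = x_1x_2x_3. S = 6x_1x_2 + x_1x_3 + 10/3x_2x_3 - 2x_2.
  reduce S modulo (f_1, f_2):
  remainder 10/3x_2x_3 + 6x_2 - 2x_3 + 2 ≠ 0; add h_3 = 10/3x_2x_3 + 6x_2 - 2x_3 + 2 to the basis.

The other S-polynomials (S(f_1,h_3), S(f_2,h_3)) all reduce to 0 modulo the current basis, so we have a Gröbner basis.
Inter-reduce: drop elements whose leading term is divisible by another's, tail-reduce, and make monic.
Reduced Gröbner basis: {x_1x_2 - x_1 - 4/3x_2, x_1x_3 + 6x_1 + 2x_3 - 2, x_2x_3 + 9/5x_2 - 3/5x_3 + 3/5}.
Label its elements g_1 = x_1x_2 - x_1 - 4/3x_2, g_2 = x_1x_3 + 6x_1 + 2x_3 - 2, g_3 = x_2x_3 + 9/5x_2 - 3/5x_3 + 3/5.

Reduce p = -8x_1x_2 + 3x_1x_3 + 26x_1 + 32/3x_2 + 6x_3 - 6 modulo G:
  leading term x_1x_2: subtract (-8)·g_1 from -8x_1x_2 + 3x_1x_3 + 26x_1 + 32/3x_2 + 6x_3 - 6 → 3x_1x_3 + 18x_1 + 6x_3 - 6
  leading term x_1x_3: subtract (3)·g_2 from 3x_1x_3 + 18x_1 + 6x_3 - 6 → 0
  normal form = 0.
Since the normal form is 0, p ∈ I.

-8x_1x_2 + 3x_1x_3 + 26x_1 + 32/3x_2 + 6x_3 - 6 lies in I (it reduces to 0).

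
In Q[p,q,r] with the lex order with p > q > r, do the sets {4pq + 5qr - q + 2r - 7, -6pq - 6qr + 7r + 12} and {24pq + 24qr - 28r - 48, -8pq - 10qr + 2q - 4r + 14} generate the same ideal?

Equality of ideals is decidable: compute both reduced Gröbner bases (unique for the ordering) and check whether they agree.
Buchberger on the first generating set:
f_1 = 4pq + 5qr - q + 2r - 7, LT = pq.
f_2 = -6pq - 6qr + 7r + 12, LT = pq.

S(f_1,f_2): lcm = pq. S = 1/4qr - 1/4q + 5/3r + 1/4.
  reduce S modulo (f_1, f_2):
  remainder 1/4qr - 1/4q + 5/3r + 1/4 ≠ 0; add g_3 = 1/4qr - 1/4q + 5/3r + 1/4 to the basis.

S(f_1,g_3): lcm = pqr. S = pq - 20/3pr - p + 5/4qr^2 - 1/4qr + 1/2r^2 - 7/4r.
  reduce S modulo (f_1, f_2, g_3):
  remainder -20/3pr - p - 47/6r^2 - 11/6r + 2 ≠ 0; add g_4 = -20/3pr - p - 47/6r^2 - 11/6r + 2 to the basis.

The other S-polynomials (S(f_2,g_3), S(f_1,g_4), S(f_2,g_4), S(g_3,g_4)) all reduce to 0 modulo the current basis, so we have a Gröbner basis.
Inter-reduce: drop elements whose leading term is divisible by another's, tail-reduce, and make monic.
Reduced Gröbner basis: {pq + q - 47/6r - 3, pr + 3/20p + 47/40r^2 + 11/40r - 3/10, qr - q + 20/3r + 1}.

Buchberger on the second generating set:
h_1 = 24pq + 24qr - 28r - 48, LT = pq.
h_2 = -8pq - 10qr + 2q - 4r + 14, LT = pq.

S(h_1,h_2): lcm = pq. S = -1/4qr + 1/4q - 5/3r - 1/4.
  reduce S modulo (h_1, h_2):
  remainder -1/4qr + 1/4q - 5/3r - 1/4 ≠ 0; add k_3 = -1/4qr + 1/4q - 5/3r - 1/4 to the basis.

S(h_1,k_3): lcm = pqr. S = pq - 20/3pr - p + qr^2 - 7/6r^2 - 2r.
  reduce S modulo (h_1, h_2, k_3):
  remainder -20/3pr - p - 47/6r^2 - 11/6r + 2 ≠ 0; add k_4 = -20/3pr - p - 47/6r^2 - 11/6r + 2 to the basis.

The other S-polynomials (S(h_2,k_3), S(h_1,k_4), S(h_2,k_4), S(k_3,k_4)) all reduce to 0 modulo the current basis, so we have a Gröbner basis.
Inter-reduce: drop elements whose leading term is divisible by another's, tail-reduce, and make monic.
Reduced Gröbner basis: {pq + q - 47/6r - 3, pr + 3/20p + 47/40r^2 + 11/40r - 3/10, qr - q + 20/3r + 1}.

These coincide, so the ideals are equal.

Yes, the ideals are equal.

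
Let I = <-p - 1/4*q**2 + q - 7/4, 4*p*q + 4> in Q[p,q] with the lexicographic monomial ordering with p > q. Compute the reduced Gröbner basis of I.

The reduced Gröbner basis is the canonical form of the ideal for this ordering.

f_1 = -p - 1/4*q**2 + q - 7/4, LT = p.
f_2 = 4*p*q + 4, LT = p*q.

S(f_1,f_2): lcm = p*q. S = 1/4*q**3 - q**2 + 7/4*q - 1.
  reduce S modulo (f_1, f_2):
  remainder 1/4*q**3 - q**2 + 7/4*q - 1 ≠ 0; add g_3 = 1/4*q**3 - q**2 + 7/4*q - 1 to the basis.

The other S-polynomials (S(f_1,g_3), S(f_2,g_3)) all reduce to 0 modulo the current basis, so we have a Gröbner basis.
Inter-reduce: drop elements whose leading term is divisible by another's, tail-reduce, and make monic.

G = {p + 1/4*q**2 - q + 7/4, q**3 - 4*q**2 + 7*q - 4}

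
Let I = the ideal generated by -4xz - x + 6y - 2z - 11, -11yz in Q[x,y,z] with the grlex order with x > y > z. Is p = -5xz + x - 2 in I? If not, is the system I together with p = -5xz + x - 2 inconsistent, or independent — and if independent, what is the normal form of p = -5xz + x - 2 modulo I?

First compute the reduced Gröbner basis of I by Buchberger's algorithm.
f_1 = -4xz - x + 6y - 2z - 11, LT = xz.
f_2 = -11yz, LT = yz.

S(f_1,f_2): lcm = xyz. S = 1/4xy - 3/2y^2 + 1/2yz + 11/4y.
  reduce S modulo (f_1, f_2):
  remainder 1/4xy - 3/2y^2 + 11/4y ≠ 0; add h_3 = 1/4xy - 3/2y^2 + 11/4y to the basis.

The other S-polynomials (S(f_1,h_3), S(f_2,h_3)) all reduce to 0 modulo the current basis, so we have a Gröbner basis.
Inter-reduce: drop elements whose leading term is divisible by another's, tail-reduce, and make monic.
Reduced Gröbner basis: {xy - 6y^2 + 11y, xz + 1/4x - 3/2y + 1/2z + 11/4, yz}.
Label its elements g_1 = xy - 6y^2 + 11y, g_2 = xz + 1/4x - 3/2y + 1/2z + 11/4, g_3 = yz.

Reduce p = -5xz + x - 2 modulo G:
  leading term xz: subtract (-5)·g_2 from -5xz + x - 2 → 9/4x - 15/2y + 5/2z + 47/4
  leading term x: no divisor's leading term divides it; move 9/4x to the remainder.
  leading term y: no divisor's leading term divides it; move -15/2y to the remainder.
  leading term z: no divisor's leading term divides it; move 5/2z to the remainder.
  leading term 1: no divisor's leading term divides it; move 47/4 to the remainder.
  normal form = 9/4x - 15/2y + 5/2z + 47/4.
The normal form is nonzero, so p ∉ I. Since p minus its normal form lies in I, I + (p) = I + (r) where r = 9/4x - 15/2y + 5/2z + 47/4; decide whether this ideal is the whole ring.
Run Buchberger on G together with r (pairs among the g_i already reduce to 0 since G is a Gröbner basis):
g_1 = xy - 6y^2 + 11y, LT = xy.
g_2 = xz + 1/4x - 3/2y + 1/2z + 11/4, LT = xz.
g_3 = yz, LT = yz.
r = 9/4x - 15/2y + 5/2z + 47/4, LT = x.

S(g_1,r): lcm = xy. S = -8/3y^2 - 10/9yz + 52/9y.
  reduce S modulo (g_1, g_2, g_3, r):
  remainder -8/3y^2 + 52/9y ≠ 0; add m_5 = -8/3y^2 + 52/9y to the basis.

S(g_2,r): lcm = xz. S = 10/3yz - 10/9z^2 + 1/4x - 3/2y - 85/18z + 11/4.
  reduce S modulo (g_1, g_2, g_3, r, m_5):
  remainder -10/9z^2 - 2/3y - 5z + 13/9 ≠ 0; add m_6 = -10/9z^2 - 2/3y - 5z + 13/9 to the basis.

The other S-polynomials (S(g_1,g_2), S(g_1,g_3), S(g_2,g_3), S(g_3,r), S(g_1,m_5), S(g_2,m_5), S(g_3,m_5), S(r,m_5), S(g_1,m_6), S(g_2,m_6), S(g_3,m_6), S(r,m_6), S(m_5,m_6)) all reduce to 0 modulo the current basis, so we have a Gröbner basis.
Inter-reduce: drop elements whose leading term is divisible by another's, tail-reduce, and make monic.
Reduced Gröbner basis: {y^2 - 13/6y, yz, z^2 + 3/5y + 9/2z - 13/10, x - 10/3y + 10/9z + 47/9}.
The reduced Gröbner basis of I + (p) is {y^2 - 13/6y, yz, z^2 + 3/5y + 9/2z - 13/10, x - 10/3y + 10/9z + 47/9} ≠ {1}, a proper ideal, so the enlarged system stays consistent: p is independent of I, with normal form 9/4x - 15/2y + 5/2z + 47/4.

-5xz + x - 2 is independent of I; its normal form modulo I is 9/4x - 15/2y + 5/2z + 47/4.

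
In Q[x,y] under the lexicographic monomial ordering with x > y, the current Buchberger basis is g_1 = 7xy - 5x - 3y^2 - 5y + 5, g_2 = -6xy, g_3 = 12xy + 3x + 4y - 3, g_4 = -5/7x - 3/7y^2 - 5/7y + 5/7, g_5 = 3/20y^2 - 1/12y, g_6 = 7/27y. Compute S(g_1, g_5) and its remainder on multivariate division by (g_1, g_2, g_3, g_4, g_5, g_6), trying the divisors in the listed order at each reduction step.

S(g_1, g_5) = -10/63xy - 3/7y^3 - 5/7y^2 + 5/7y; remainder on division = 0.

lcm(LM(g_1), LM(g_5)) = xy^2.
S = (lcm/LT(g_1))·g_1 − (lcm/LT(g_5))·g_5 = -10/63xy - 3/7y^3 - 5/7y^2 + 5/7y.
Reduce S modulo (g_1, g_2, g_3, g_4, g_5, g_6) in that order:
  leading term xy: subtract (-10/441)·g_1 from -10/63xy - 3/7y^3 - 5/7y^2 + 5/7y → -50/441x - 3/7y^3 - 115/147y^2 + 265/441y + 50/441
  leading term x: subtract (10/63)·g_4 from -50/441x - 3/7y^3 - 115/147y^2 + 265/441y + 50/441 → -3/7y^3 - 5/7y^2 + 5/7y
  leading term y^3: subtract (-20/7y)·g_5 from -3/7y^3 - 5/7y^2 + 5/7y → -20/21y^2 + 5/7y
  leading term y^2: subtract (-400/63)·g_5 from -20/21y^2 + 5/7y → 5/27y
  leading term y: subtract (5/7)·g_6 from 5/27y → 0
The remainder is 0, so this S-polynomial contributes no new basis element.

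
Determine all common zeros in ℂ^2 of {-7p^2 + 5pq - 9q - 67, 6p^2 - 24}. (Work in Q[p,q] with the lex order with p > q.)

{(-2, -5), (2, 95)}

Compute a lex Gröbner basis by Buchberger's algorithm.
f_1 = -7p^2 + 5pq - 9q - 67, LT = p^2.
f_2 = 6p^2 - 24, LT = p^2.

S(f_1,f_2): lcm = p^2. S = -5/7pq + 9/7q + 95/7.
  leading term pq: no divisor's leading term divides it; move -5/7pq to the remainder.
  leading term q: no divisor's leading term divides it; move 9/7q to the remainder.
  leading term 1: no divisor's leading term divides it; move 95/7 to the remainder.
  remainder -5/7pq + 9/7q + 95/7 ≠ 0; add h_3 = -5/7pq + 9/7q + 95/7 to the basis.

S(f_1,h_3): lcm = p^2q. S = -5/7pq^2 + 9/5pq + 19p + 9/7q^2 + 67/7q.
  leading term pq^2: subtract (q)·h_3 from -5/7pq^2 + 9/5pq + 19p + 9/7q^2 + 67/7q → 9/5pq + 19p - 4q
  leading term pq: subtract (-63/25)·h_3 from 9/5pq + 19p - 4q → 19p - 19/25q + 171/5
  leading term p: no divisor's leading term divides it; move 19p to the remainder.
  leading term q: no divisor's leading term divides it; move -19/25q to the remainder.
  leading term 1: no divisor's leading term divides it; move 171/5 to the remainder.
  remainder 19p - 19/25q + 171/5 ≠ 0; add h_4 = 19p - 19/25q + 171/5 to the basis.

S(f_2,h_3): lcm = p^2q. S = 9/5pq + 19p - 4q.
  leading term pq: subtract (-63/25)·h_3 from 9/5pq + 19p - 4q → 19p - 19/25q + 171/5
  leading term p: subtract (1)·h_4 from 19p - 19/25q + 171/5 → 0
  remainder 0.

S(f_1,h_4): lcm = p^2. S = -118/175pq - 9/5p + 9/7q + 67/7.
  leading term pq: subtract (118/125)·h_3 from -118/175pq - 9/5p + 9/7q + 67/7 → -9/5p + 9/125q - 81/25
  leading term p: subtract (-9/95)·h_4 from -9/5p + 9/125q - 81/25 → 0
  remainder 0.

S(f_2,h_4): lcm = p^2. S = 1/25pq - 9/5p - 4.
  leading term pq: subtract (-7/125)·h_3 from 1/25pq - 9/5p - 4 → -9/5p + 9/125q - 81/25
  leading term p: subtract (-9/95)·h_4 from -9/5p + 9/125q - 81/25 → 0
  remainder 0.

S(h_3,h_4): lcm = pq. S = 1/25q^2 - 18/5q - 19.
  leading term q^2: no divisor's leading term divides it; move 1/25q^2 to the remainder.
  leading term q: no divisor's leading term divides it; move -18/5q to the remainder.
  leading term 1: no divisor's leading term divides it; move -19 to the remainder.
  remainder 1/25q^2 - 18/5q - 19 ≠ 0; add h_5 = 1/25q^2 - 18/5q - 19 to the basis.

S(f_1,h_5): leading monomials are coprime, so the S-polynomial reduces to 0 (Buchberger's first criterion).
S(f_2,h_5): leading monomials are coprime, so the S-polynomial reduces to 0 (Buchberger's first criterion).
S(h_3,h_5): lcm = pq^2. S = 90pq + 475p - 9/5q^2 - 19q.
  leading term pq: subtract (-126)·h_3 from 90pq + 475p - 9/5q^2 - 19q → 475p - 9/5q^2 + 143q + 1710
  leading term p: subtract (25)·h_4 from 475p - 9/5q^2 + 143q + 1710 → -9/5q^2 + 162q + 855
  leading term q^2: subtract (-45)·h_5 from -9/5q^2 + 162q + 855 → 0
  remainder 0.

S(h_4,h_5): leading monomials are coprime, so the S-polynomial reduces to 0 (Buchberger's first criterion).
Every S-polynomial of the final basis reduces to 0, so we have a Gröbner basis.
Inter-reduce: drop elements whose leading term is divisible by another's, tail-reduce, and make monic.
Reduced Gröbner basis: {p - 1/25q + 9/5, q^2 - 90q - 475}.

A lex Gröbner basis eliminates variables successively. Here q^2 - 90q - 475 depends only on q, with roots {-5, 95}; lifting each root through the earlier basis elements recovers the full solutions.
  q = -5: the earlier basis element becomes p + 2 = 0, giving p = -2 — point (-2, -5).
  q = 95: the earlier basis element becomes p - 2 = 0, giving p = 2 — point (2, 95).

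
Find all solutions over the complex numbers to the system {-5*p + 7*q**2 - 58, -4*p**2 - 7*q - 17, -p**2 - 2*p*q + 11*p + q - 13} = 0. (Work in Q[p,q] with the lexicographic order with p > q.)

{(1, -3)}

Compute a lex Gröbner basis by Buchberger's algorithm.
f_1 = -5*p + 7*q**2 - 58, LT = p.
f_2 = -4*p**2 - 7*q - 17, LT = p**2.
f_3 = -p**2 - 2*p*q + 11*p + q - 13, LT = p**2.

S(f_1,f_2): lcm = p**2. S = -7/5*p*q**2 + 58/5*p - 7/4*q - 17/4.
  reduce S modulo (f_1, f_2, f_3):
  remainder -49/25*q**4 + 812/25*q**2 - 7/4*q - 13881/100 ≠ 0; add h_4 = -49/25*q**4 + 812/25*q**2 - 7/4*q - 13881/100 to the basis.

S(f_1,f_3): lcm = p**2. S = -7/5*p*q**2 - 2*p*q + 113/5*p + q - 13.
  reduce S modulo (f_1, f_2, f_3, h_4):
  remainder -14/5*q**3 + 77/5*q**2 + 519/20*q - 2727/20 ≠ 0; add h_5 = -14/5*q**3 + 77/5*q**2 + 519/20*q - 2727/20 to the basis.

S(h_4,h_5): lcm = q**4. S = 11/2*q**3 - 409/56*q**2 - 2677/56*q + 1983/28.
  reduce S modulo (f_1, f_2, f_3, h_4, h_5):
  remainder 1285/56*q**2 + 355/112*q - 22065/112 ≠ 0; add h_6 = 1285/56*q**2 + 355/112*q - 22065/112 to the basis.

S(h_4,h_6): lcm = q**4. S = -71/514*q**3 - 28733/3598*q**2 + 25/28*q + 1983/28.
  reduce S modulo (f_1, f_2, f_3, h_4, h_5, h_6):
  remainder 6071193/7397488*q + 18213579/7397488 ≠ 0; add h_7 = 6071193/7397488*q + 18213579/7397488 to the basis.

The other S-polynomials (S(f_2,f_3), S(f_1,h_4), S(f_2,h_4), S(f_3,h_4), S(f_1,h_5), S(f_2,h_5), S(f_3,h_5), S(f_1,h_6), S(f_2,h_6), S(f_3,h_6), S(h_5,h_6), S(f_1,h_7), S(f_2,h_7), S(f_3,h_7), S(h_4,h_7), S(h_5,h_7), S(h_6,h_7)) all reduce to 0 modulo the current basis, so we have a Gröbner basis.
Inter-reduce: drop elements whose leading term is divisible by another's, tail-reduce, and make monic.
Reduced Gröbner basis: {p - 1, q + 3}.

From the last basis element, q + 3 = 0, so q takes values in {-3}. Each choice, substituted upward through the basis, yields the corresponding point(s) of the solution set.
  q = -3: the earlier basis element becomes p - 1 = 0, giving p = 1 — point (1, -3).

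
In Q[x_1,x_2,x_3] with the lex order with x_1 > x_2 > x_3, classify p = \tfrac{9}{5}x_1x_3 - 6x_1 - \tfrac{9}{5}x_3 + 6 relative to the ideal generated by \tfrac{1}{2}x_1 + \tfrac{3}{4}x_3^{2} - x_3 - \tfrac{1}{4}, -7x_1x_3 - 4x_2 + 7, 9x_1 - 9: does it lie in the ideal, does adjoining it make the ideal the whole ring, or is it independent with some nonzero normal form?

\tfrac{9}{5}x_1x_3 - 6x_1 - \tfrac{9}{5}x_3 + 6 lies in I (it reduces to 0).

First compute the reduced Gröbner basis of I by Buchberger's algorithm.
f_1 = \tfrac{1}{2}x_1 + \tfrac{3}{4}x_3^{2} - x_3 - \tfrac{1}{4}, LT = x_1.
f_2 = -7x_1x_3 - 4x_2 + 7, LT = x_1x_3.
f_3 = 9x_1 - 9, LT = x_1.

S(f_1,f_2): lcm = x_1x_3. S = -\tfrac{4}{7}x_2 + \tfrac{3}{2}x_3^{3} - 2x_3^{2} - \tfrac{1}{2}x_3 + 1.
  reduce S modulo (f_1, f_2, f_3):
  remainder -\tfrac{4}{7}x_2 + \tfrac{3}{2}x_3^{3} - 2x_3^{2} - \tfrac{1}{2}x_3 + 1 ≠ 0; add h_4 = -\tfrac{4}{7}x_2 + \tfrac{3}{2}x_3^{3} - 2x_3^{2} - \tfrac{1}{2}x_3 + 1 to the basis.

S(f_1,f_3): lcm = x_1. S = \tfrac{3}{2}x_3^{2} - 2x_3 + \tfrac{1}{2}.
  reduce S modulo (f_1, f_2, f_3, h_4):
  remainder \tfrac{3}{2}x_3^{2} - 2x_3 + \tfrac{1}{2} ≠ 0; add h_5 = \tfrac{3}{2}x_3^{2} - 2x_3 + \tfrac{1}{2} to the basis.

The other S-polynomials (S(f_2,f_3), S(f_1,h_4), S(f_2,h_4), S(f_3,h_4), S(f_1,h_5), S(f_2,h_5), S(f_3,h_5), S(h_4,h_5)) all reduce to 0 modulo the current basis, so we have a Gröbner basis.
Inter-reduce: drop elements whose leading term is divisible by another's, tail-reduce, and make monic.
Reduced Gröbner basis: {x_1 - 1, x_2 + \tfrac{7}{4}x_3 - \tfrac{7}{4}, x_3^{2} - \tfrac{4}{3}x_3 + \tfrac{1}{3}}.
Label its elements g_1 = x_1 - 1, g_2 = x_2 + \tfrac{7}{4}x_3 - \tfrac{7}{4}, g_3 = x_3^{2} - \tfrac{4}{3}x_3 + \tfrac{1}{3}.

Reduce p = \tfrac{9}{5}x_1x_3 - 6x_1 - \tfrac{9}{5}x_3 + 6 modulo G:
  leading term x_1x_3: subtract (\tfrac{9}{5}x_3)·g_1 from \tfrac{9}{5}x_1x_3 - 6x_1 - \tfrac{9}{5}x_3 + 6 → -6x_1 + 6
  leading term x_1: subtract (-6)·g_1 from -6x_1 + 6 → 0
  normal form = 0.
Since the normal form is 0, p ∈ I.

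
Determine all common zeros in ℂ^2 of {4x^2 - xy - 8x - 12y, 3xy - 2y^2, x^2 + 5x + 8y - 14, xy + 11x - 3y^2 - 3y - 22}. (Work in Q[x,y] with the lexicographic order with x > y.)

Compute a lex Gröbner basis by Buchberger's algorithm.
f_1 = 4x^2 - xy - 8x - 12y, LT = x^2.
f_2 = 3xy - 2y^2, LT = xy.
f_3 = x^2 + 5x + 8y - 14, LT = x^2.
f_4 = xy + 11x - 3y^2 - 3y - 22, LT = xy.

S(f_1,f_2): lcm = x^2y. S = 5/12xy^2 - 2xy - 3y^2.
  reduce S modulo (f_1, f_2, f_3, f_4):
  remainder 5/18y^3 - 13/3y^2 ≠ 0; add h_5 = 5/18y^3 - 13/3y^2 to the basis.

S(f_1,f_3): lcm = x^2. S = -1/4xy - 7x - 11y + 14.
  reduce S modulo (f_1, f_2, f_3, f_4, h_5):
  remainder -7x - 1/6y^2 - 11y + 14 ≠ 0; add h_6 = -7x - 1/6y^2 - 11y + 14 to the basis.

S(f_1,f_4): lcm = x^2y. S = -11x^2 + 11/4xy^2 + xy + 22x - 3y^2.
  reduce S modulo (f_1, f_2, f_3, f_4, h_5, h_6):
  remainder 733/30y^2 - 33y ≠ 0; add h_7 = 733/30y^2 - 33y to the basis.

S(f_2,f_3): lcm = x^2y. S = -2/3xy^2 - 5xy - 8y^2 + 14y.
  reduce S modulo (f_1, f_2, f_3, f_4, h_5, h_6, h_7):
  remainder -7822/733y ≠ 0; add h_8 = -7822/733y to the basis.

The other S-polynomials (S(f_2,f_4), S(f_3,f_4), S(f_1,h_5), S(f_2,h_5), S(f_3,h_5), S(f_4,h_5), S(f_1,h_6), S(f_2,h_6), S(f_3,h_6), S(f_4,h_6), S(h_5,h_6), S(f_1,h_7), S(f_2,h_7), S(f_3,h_7), S(f_4,h_7), S(h_5,h_7), S(h_6,h_7), S(f_1,h_8), S(f_2,h_8), S(f_3,h_8), S(f_4,h_8), S(h_5,h_8), S(h_6,h_8), S(h_7,h_8)) all reduce to 0 modulo the current basis, so we have a Gröbner basis.
Inter-reduce: drop elements whose leading term is divisible by another's, tail-reduce, and make monic.
Reduced Gröbner basis: {x - 2, y}.

A lex Gröbner basis eliminates variables successively. Here y depends only on y, with roots {0}; lifting each root through the earlier basis elements recovers the full solutions.
  y = 0: the earlier basis element becomes x - 2 = 0, giving x = 2 — point (2, 0).

{(2, 0)}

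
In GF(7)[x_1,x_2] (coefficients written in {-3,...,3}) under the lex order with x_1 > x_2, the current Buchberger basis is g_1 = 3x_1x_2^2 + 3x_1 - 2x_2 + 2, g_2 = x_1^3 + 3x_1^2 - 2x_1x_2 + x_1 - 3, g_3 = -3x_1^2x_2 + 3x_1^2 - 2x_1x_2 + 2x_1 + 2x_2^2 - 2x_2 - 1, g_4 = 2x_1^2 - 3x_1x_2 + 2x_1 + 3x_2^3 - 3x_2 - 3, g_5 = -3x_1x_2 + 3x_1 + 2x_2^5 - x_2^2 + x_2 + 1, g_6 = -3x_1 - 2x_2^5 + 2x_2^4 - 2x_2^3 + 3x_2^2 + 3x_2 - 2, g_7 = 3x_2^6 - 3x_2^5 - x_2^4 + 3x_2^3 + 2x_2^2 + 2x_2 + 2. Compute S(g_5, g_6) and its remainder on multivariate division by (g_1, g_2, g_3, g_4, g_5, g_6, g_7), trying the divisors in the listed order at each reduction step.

S(g_5, g_6) = -x_1 - 3x_2^6 - 3x_2^4 + x_2^3 - x_2^2 - x_2 + 2; remainder on division = 0.

lcm(LM(g_5), LM(g_6)) = x_1x_2.
S = (lcm/LT(g_5))·g_5 − (lcm/LT(g_6))·g_6 = -x_1 - 3x_2^6 - 3x_2^4 + x_2^3 - x_2^2 - x_2 + 2.
Reduce S modulo (g_1, g_2, g_3, g_4, g_5, g_6, g_7) in that order:
  leading term x_1: subtract (-2)·g_6 from -x_1 - 3x_2^6 - 3x_2^4 + x_2^3 - x_2^2 - x_2 + 2 → -3x_2^6 + 3x_2^5 + x_2^4 - 3x_2^3 - 2x_2^2 - 2x_2 - 2
  leading term x_2^6: subtract (-1)·g_7 from -3x_2^6 + 3x_2^5 + x_2^4 - 3x_2^3 - 2x_2^2 - 2x_2 - 2 → 0
The remainder is 0, so this S-polynomial contributes no new basis element.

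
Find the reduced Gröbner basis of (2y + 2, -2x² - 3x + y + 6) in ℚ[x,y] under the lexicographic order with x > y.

This is the nonlinear analogue of row-reducing a linear system.

f_1 = 2y + 2, LT = y.
f_2 = -2x² - 3x + y + 6, LT = x².

The S-polynomials (S(f_1,f_2)) all reduce to 0 modulo the current basis, so we have a Gröbner basis.

G = {x² + 3/2x - 5/2, y + 1}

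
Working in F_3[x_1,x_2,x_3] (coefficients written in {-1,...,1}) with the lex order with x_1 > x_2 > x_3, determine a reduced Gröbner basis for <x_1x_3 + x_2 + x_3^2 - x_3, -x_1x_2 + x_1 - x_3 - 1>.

The reduced Gröbner basis is the canonical form of the ideal for this ordering.

f_1 = x_1x_3 + x_2 + x_3^2 - x_3, LT = x_1x_3.
f_2 = -x_1x_2 + x_1 - x_3 - 1, LT = x_1x_2.

S(f_1,f_2): lcm = x_1x_2x_3. S = x_1x_3 + x_2^2 + x_2x_3^2 - x_2x_3 - x_3^2 - x_3.
  leading term x_1x_3: subtract (1)·f_1 from x_1x_3 + x_2^2 + x_2x_3^2 - x_2x_3 - x_3^2 - x_3 → x_2^2 + x_2x_3^2 - x_2x_3 - x_2 + x_3^2
  leading term x_2^2: no divisor's leading term divides it; move x_2^2 to the remainder.
  leading term x_2x_3^2: no divisor's leading term divides it; move x_2x_3^2 to the remainder.
  leading term x_2x_3: no divisor's leading term divides it; move -x_2x_3 to the remainder.
  leading term x_2: no divisor's leading term divides it; move -x_2 to the remainder.
  leading term x_3^2: no divisor's leading term divides it; move x_3^2 to the remainder.
  remainder x_2^2 + x_2x_3^2 - x_2x_3 - x_2 + x_3^2 ≠ 0; add g_3 = x_2^2 + x_2x_3^2 - x_2x_3 - x_2 + x_3^2 to the basis.

S(f_1,g_3): leading monomials are coprime, so the S-polynomial reduces to 0 (Buchberger's first criterion).
S(f_2,g_3): lcm = x_1x_2^2. S = -x_1x_2x_3^2 + x_1x_2x_3 - x_1x_3^2 + x_2x_3 + x_2.
  leading term x_1x_2x_3^2: subtract (-x_2x_3)·f_1 from -x_1x_2x_3^2 + x_1x_2x_3 - x_1x_3^2 + x_2x_3 + x_2 → x_1x_2x_3 - x_1x_3^2 + x_2^2x_3 + x_2x_3^3 - x_2x_3^2 + x_2x_3 + x_2
  leading term x_1x_2x_3: subtract (x_2)·f_1 from x_1x_2x_3 - x_1x_3^2 + x_2^2x_3 + x_2x_3^3 - x_2x_3^2 + x_2x_3 + x_2 → -x_1x_3^2 + x_2^2x_3 - x_2^2 + x_2x_3^3 + x_2x_3^2 - x_2x_3 + x_2
  leading term x_1x_3^2: subtract (-x_3)·f_1 from -x_1x_3^2 + x_2^2x_3 - x_2^2 + x_2x_3^3 + x_2x_3^2 - x_2x_3 + x_2 → x_2^2x_3 - x_2^2 + x_2x_3^3 + x_2x_3^2 + x_2 + x_3^3 - x_3^2
  leading term x_2^2x_3: subtract (x_3)·g_3 from x_2^2x_3 - x_2^2 + x_2x_3^3 + x_2x_3^2 + x_2 + x_3^3 - x_3^2 → -x_2^2 - x_2x_3^2 + x_2x_3 + x_2 - x_3^2
  leading term x_2^2: subtract (-1)·g_3 from -x_2^2 - x_2x_3^2 + x_2x_3 + x_2 - x_3^2 → 0
  remainder 0.

Every S-polynomial of the final basis reduces to 0, so we have a Gröbner basis.

G = {x_1x_2 - x_1 + x_3 + 1, x_1x_3 + x_2 + x_3^2 - x_3, x_2^2 + x_2x_3^2 - x_2x_3 - x_2 + x_3^2}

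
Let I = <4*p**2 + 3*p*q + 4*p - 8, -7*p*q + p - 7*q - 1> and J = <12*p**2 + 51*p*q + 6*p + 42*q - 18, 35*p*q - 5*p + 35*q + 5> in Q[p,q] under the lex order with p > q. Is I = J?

Yes, the ideals are equal.

Since reduced Gröbner bases are canonical representatives of ideals under a given ordering, it suffices to compute and compare them.
Buchberger on the first generating set:
f_1 = 4*p**2 + 3*p*q + 4*p - 8, LT = p**2.
f_2 = -7*p*q + p - 7*q - 1, LT = p*q.

S(f_1,f_2): lcm = p**2*q. S = 1/7*p**2 + 3/4*p*q**2 - 1/7*p - 2*q.
  leading term p**2: subtract (1/28)·f_1 from 1/7*p**2 + 3/4*p*q**2 - 1/7*p - 2*q → 3/4*p*q**2 - 3/28*p*q - 2/7*p - 2*q + 2/7
  leading term p*q**2: subtract (-3/28*q)·f_2 from 3/4*p*q**2 - 3/28*p*q - 2/7*p - 2*q + 2/7 → -2/7*p - 3/4*q**2 - 59/28*q + 2/7
  leading term p: no divisor's leading term divides it; move -2/7*p to the remainder.
  leading term q**2: no divisor's leading term divides it; move -3/4*q**2 to the remainder.
  leading term q: no divisor's leading term divides it; move -59/28*q to the remainder.
  leading term 1: no divisor's leading term divides it; move 2/7 to the remainder.
  remainder -2/7*p - 3/4*q**2 - 59/28*q + 2/7 ≠ 0; add g_3 = -2/7*p - 3/4*q**2 - 59/28*q + 2/7 to the basis.

S(f_2,g_3): lcm = p*q. S = -1/7*p - 21/8*q**3 - 59/8*q**2 + 2*q + 1/7.
  leading term p: subtract (1/2)·g_3 from -1/7*p - 21/8*q**3 - 59/8*q**2 + 2*q + 1/7 → -21/8*q**3 - 7*q**2 + 171/56*q
  leading term q**3: no divisor's leading term divides it; move -21/8*q**3 to the remainder.
  leading term q**2: no divisor's leading term divides it; move -7*q**2 to the remainder.
  leading term q: no divisor's leading term divides it; move 171/56*q to the remainder.
  remainder -21/8*q**3 - 7*q**2 + 171/56*q ≠ 0; add g_4 = -21/8*q**3 - 7*q**2 + 171/56*q to the basis.

The other S-polynomials (S(f_1,g_3), S(f_1,g_4), S(f_2,g_4), S(g_3,g_4)) all reduce to 0 modulo the current basis, so we have a Gröbner basis.
Inter-reduce: drop elements whose leading term is divisible by another's, tail-reduce, and make monic.
Reduced Gröbner basis: {p + 21/8*q**2 + 59/8*q - 1, q**3 + 8/3*q**2 - 57/49*q}.

Buchberger on the second generating set:
h_1 = 12*p**2 + 51*p*q + 6*p + 42*q - 18, LT = p**2.
h_2 = 35*p*q - 5*p + 35*q + 5, LT = p*q.

S(h_1,h_2): lcm = p**2*q. S = 1/7*p**2 + 17/4*p*q**2 - 1/2*p*q - 1/7*p + 7/2*q**2 - 3/2*q.
  leading term p**2: subtract (1/84)·h_1 from 1/7*p**2 + 17/4*p*q**2 - 1/2*p*q - 1/7*p + 7/2*q**2 - 3/2*q → 17/4*p*q**2 - 31/28*p*q - 3/14*p + 7/2*q**2 - 2*q + 3/14
  leading term p*q**2: subtract (17/140*q)·h_2 from 17/4*p*q**2 - 31/28*p*q - 3/14*p + 7/2*q**2 - 2*q + 3/14 → -1/2*p*q - 3/14*p - 3/4*q**2 - 73/28*q + 3/14
  leading term p*q: subtract (-1/70)·h_2 from -1/2*p*q - 3/14*p - 3/4*q**2 - 73/28*q + 3/14 → -2/7*p - 3/4*q**2 - 59/28*q + 2/7
  leading term p: no divisor's leading term divides it; move -2/7*p to the remainder.
  leading term q**2: no divisor's leading term divides it; move -3/4*q**2 to the remainder.
  leading term q: no divisor's leading term divides it; move -59/28*q to the remainder.
  leading term 1: no divisor's leading term divides it; move 2/7 to the remainder.
  remainder -2/7*p - 3/4*q**2 - 59/28*q + 2/7 ≠ 0; add k_3 = -2/7*p - 3/4*q**2 - 59/28*q + 2/7 to the basis.

S(h_2,k_3): lcm = p*q. S = -1/7*p - 21/8*q**3 - 59/8*q**2 + 2*q + 1/7.
  leading term p: subtract (1/2)·k_3 from -1/7*p - 21/8*q**3 - 59/8*q**2 + 2*q + 1/7 → -21/8*q**3 - 7*q**2 + 171/56*q
  leading term q**3: no divisor's leading term divides it; move -21/8*q**3 to the remainder.
  leading term q**2: no divisor's leading term divides it; move -7*q**2 to the remainder.
  leading term q: no divisor's leading term divides it; move 171/56*q to the remainder.
  remainder -21/8*q**3 - 7*q**2 + 171/56*q ≠ 0; add k_4 = -21/8*q**3 - 7*q**2 + 171/56*q to the basis.

The other S-polynomials (S(h_1,k_3), S(h_1,k_4), S(h_2,k_4), S(k_3,k_4)) all reduce to 0 modulo the current basis, so we have a Gröbner basis.
Inter-reduce: drop elements whose leading term is divisible by another's, tail-reduce, and make monic.
Reduced Gröbner basis: {p + 21/8*q**2 + 59/8*q - 1, q**3 + 8/3*q**2 - 57/49*q}.

These coincide, so the ideals are equal.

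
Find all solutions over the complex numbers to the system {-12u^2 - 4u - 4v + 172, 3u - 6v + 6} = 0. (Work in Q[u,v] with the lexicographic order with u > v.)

{(-4, -1), (7/2, 11/4)}

Compute a lex Gröbner basis by Buchberger's algorithm.
f_1 = -12u^2 - 4u - 4v + 172, LT = u^2.
f_2 = 3u - 6v + 6, LT = u.

S(f_1,f_2): lcm = u^2. S = 2uv - 5/3u + 1/3v - 43/3.
  leading term uv: subtract (2/3v)·f_2 from 2uv - 5/3u + 1/3v - 43/3 → -5/3u + 4v^2 - 11/3v - 43/3
  leading term u: subtract (-5/9)·f_2 from -5/3u + 4v^2 - 11/3v - 43/3 → 4v^2 - 7v - 11
  leading term v^2: no divisor's leading term divides it; move 4v^2 to the remainder.
  leading term v: no divisor's leading term divides it; move -7v to the remainder.
  leading term 1: no divisor's leading term divides it; move -11 to the remainder.
  remainder 4v^2 - 7v - 11 ≠ 0; add h_3 = 4v^2 - 7v - 11 to the basis.

S(f_1,h_3): leading monomials are coprime, so the S-polynomial reduces to 0 (Buchberger's first criterion).
S(f_2,h_3): leading monomials are coprime, so the S-polynomial reduces to 0 (Buchberger's first criterion).
Every S-polynomial of the final basis reduces to 0, so we have a Gröbner basis.
Inter-reduce: drop elements whose leading term is divisible by another's, tail-reduce, and make monic.
Reduced Gröbner basis: {u - 2v + 2, v^2 - 7/4v - 11/4}.

Elimination: the polynomial v^2 - 7/4v - 11/4 lies in the elimination ideal for v, so v ∈ {-1, 11/4}. For each such v, the remaining basis elements (now univariate) give the rest of the solution.
  v = -1: the earlier basis element becomes u + 4 = 0, giving u = -4 — point (-4, -1).
  v = 11/4: the earlier basis element becomes u - 7/2 = 0, giving u = 7/2 — point (7/2, 11/4).
Each listed point satisfies every original equation (direct substitution).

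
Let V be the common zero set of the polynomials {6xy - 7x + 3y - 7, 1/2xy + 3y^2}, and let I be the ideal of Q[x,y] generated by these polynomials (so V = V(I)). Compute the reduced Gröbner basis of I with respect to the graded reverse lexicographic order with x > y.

The reduced Gröbner basis is the canonical form of the ideal for this ordering.

f_1 = 6xy - 7x + 3y - 7, LT = xy.
f_2 = 1/2xy + 3y^2, LT = xy.

S(f_1,f_2): lcm = xy. S = -6y^2 - 7/6x + 1/2y - 7/6.
  leading term y^2: no divisor's leading term divides it; move -6y^2 to the remainder.
  leading term x: no divisor's leading term divides it; move -7/6x to the remainder.
  leading term y: no divisor's leading term divides it; move 1/2y to the remainder.
  leading term 1: no divisor's leading term divides it; move -7/6 to the remainder.
  remainder -6y^2 - 7/6x + 1/2y - 7/6 ≠ 0; add g_3 = -6y^2 - 7/6x + 1/2y - 7/6 to the basis.

S(f_1,g_3): lcm = xy^2. S = -7/36x^2 - 13/12xy + 1/2y^2 - 7/36x - 7/6y.
  leading term x^2: no divisor's leading term divides it; move -7/36x^2 to the remainder.
  leading term xy: subtract (-13/72)·f_1 from -13/12xy + 1/2y^2 - 7/36x - 7/6y → 1/2y^2 - 35/24x - 5/8y - 91/72
  leading term y^2: subtract (-1/12)·g_3 from 1/2y^2 - 35/24x - 5/8y - 91/72 → -14/9x - 7/12y - 49/36
  leading term x: no divisor's leading term divides it; move -14/9x to the remainder.
  leading term y: no divisor's leading term divides it; move -7/12y to the remainder.
  leading term 1: no divisor's leading term divides it; move -49/36 to the remainder.
  remainder -7/36x^2 - 14/9x - 7/12y - 49/36 ≠ 0; add g_4 = -7/36x^2 - 14/9x - 7/12y - 49/36 to the basis.

S(f_2,g_3): lcm = xy^2. S = 6y^3 - 7/36x^2 + 1/12xy - 7/36x.
  leading term y^3: subtract (-y)·g_3 from 6y^3 - 7/36x^2 + 1/12xy - 7/36x → -7/36x^2 - 13/12xy + 1/2y^2 - 7/36x - 7/6y
  leading term x^2: subtract (1)·g_4 from -7/36x^2 - 13/12xy + 1/2y^2 - 7/36x - 7/6y → -13/12xy + 1/2y^2 + 49/36x - 7/12y + 49/36
  leading term xy: subtract (-13/72)·f_1 from -13/12xy + 1/2y^2 + 49/36x - 7/12y + 49/36 → 1/2y^2 + 7/72x - 1/24y + 7/72
  leading term y^2: subtract (-1/12)·g_3 from 1/2y^2 + 7/72x - 1/24y + 7/72 → 0
  remainder 0.

S(f_1,g_4): lcm = x^2y. S = -7/6x^2 - 15/2xy - 3y^2 - 7/6x - 7y.
  leading term x^2: subtract (6)·g_4 from -7/6x^2 - 15/2xy - 3y^2 - 7/6x - 7y → -15/2xy - 3y^2 + 49/6x - 7/2y + 49/6
  leading term xy: subtract (-5/4)·f_1 from -15/2xy - 3y^2 + 49/6x - 7/2y + 49/6 → -3y^2 - 7/12x + 1/4y - 7/12
  leading term y^2: subtract (1/2)·g_3 from -3y^2 - 7/12x + 1/4y - 7/12 → 0
  remainder 0.

S(f_2,g_4): lcm = x^2y. S = 6xy^2 - 8xy - 3y^2 - 7y.
  leading term xy^2: subtract (y)·f_1 from 6xy^2 - 8xy - 3y^2 - 7y → -xy - 6y^2
  leading term xy: subtract (-1/6)·f_1 from -xy - 6y^2 → -6y^2 - 7/6x + 1/2y - 7/6
  leading term y^2: subtract (1)·g_3 from -6y^2 - 7/6x + 1/2y - 7/6 → 0
  remainder 0.

S(g_3,g_4): leading monomials are coprime, so the S-polynomial reduces to 0 (Buchberger's first criterion).
Every S-polynomial of the final basis reduces to 0, so we have a Gröbner basis.
Inter-reduce: drop elements whose leading term is divisible by another's, tail-reduce, and make monic.

G = {x^2 + 8x + 3y + 7, xy - 7/6x + 1/2y - 7/6, y^2 + 7/36x - 1/12y + 7/36}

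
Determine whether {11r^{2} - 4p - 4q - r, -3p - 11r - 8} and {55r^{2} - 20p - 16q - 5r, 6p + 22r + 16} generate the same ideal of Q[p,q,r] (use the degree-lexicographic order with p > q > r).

For a fixed monomial order, each ideal has a unique reduced Gröbner basis; comparing bases decides equality.
Buchberger on the first generating set:
f_1 = 11r^{2} - 4p - 4q - r, LT = r^{2}.
f_2 = -3p - 11r - 8, LT = p.

The S-polynomials (S(f_1,f_2)) all reduce to 0 modulo the current basis, so we have a Gröbner basis.
Inter-reduce: drop elements whose leading term is divisible by another's, tail-reduce, and make monic.
Reduced Gröbner basis: {r^{2} - \tfrac{4}{11}q + \tfrac{41}{33}r + \tfrac{32}{33}, p + \tfrac{11}{3}r + \tfrac{8}{3}}.

Buchberger on the second generating set:
h_1 = 55r^{2} - 20p - 16q - 5r, LT = r^{2}.
h_2 = 6p + 22r + 16, LT = p.

The S-polynomials (S(h_1,h_2)) all reduce to 0 modulo the current basis, so we have a Gröbner basis.
Inter-reduce: drop elements whose leading term is divisible by another's, tail-reduce, and make monic.
Reduced Gröbner basis: {r^{2} - \tfrac{16}{55}q + \tfrac{41}{33}r + \tfrac{32}{33}, p + \tfrac{11}{3}r + \tfrac{8}{3}}.

Since the reduced bases disagree, the two ideals are not the same.

No, the ideals differ.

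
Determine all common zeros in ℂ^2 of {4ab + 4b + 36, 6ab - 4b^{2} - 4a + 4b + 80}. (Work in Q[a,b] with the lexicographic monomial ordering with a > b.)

{(7/2, -2), (5, -3/2), (-4, 3)}

Compute a lex Gröbner basis by Buchberger's algorithm.
f_1 = 4ab + 4b + 36, LT = ab.
f_2 = 6ab - 4a - 4b^{2} + 4b + 80, LT = ab.

S(f_1,f_2): lcm = ab. S = \tfrac{2}{3}a + \tfrac{2}{3}b^{2} + \tfrac{1}{3}b - \tfrac{13}{3}.
  leading term a: no divisor's leading term divides it; move \tfrac{2}{3}a to the remainder.
  leading term b^{2}: no divisor's leading term divides it; move \tfrac{2}{3}b^{2} to the remainder.
  leading term b: no divisor's leading term divides it; move \tfrac{1}{3}b to the remainder.
  leading term 1: no divisor's leading term divides it; move -\tfrac{13}{3} to the remainder.
  remainder \tfrac{2}{3}a + \tfrac{2}{3}b^{2} + \tfrac{1}{3}b - \tfrac{13}{3} ≠ 0; add h_3 = \tfrac{2}{3}a + \tfrac{2}{3}b^{2} + \tfrac{1}{3}b - \tfrac{13}{3} to the basis.

S(f_1,h_3): lcm = ab. S = -b^{3} - \tfrac{1}{2}b^{2} + \tfrac{15}{2}b + 9.
  leading term b^{3}: no divisor's leading term divides it; move -b^{3} to the remainder.
  leading term b^{2}: no divisor's leading term divides it; move -\tfrac{1}{2}b^{2} to the remainder.
  leading term b: no divisor's leading term divides it; move \tfrac{15}{2}b to the remainder.
  leading term 1: no divisor's leading term divides it; move 9 to the remainder.
  remainder -b^{3} - \tfrac{1}{2}b^{2} + \tfrac{15}{2}b + 9 ≠ 0; add h_4 = -b^{3} - \tfrac{1}{2}b^{2} + \tfrac{15}{2}b + 9 to the basis.

The other S-polynomials (S(f_2,h_3), S(f_1,h_4), S(f_2,h_4), S(h_3,h_4)) all reduce to 0 modulo the current basis, so we have a Gröbner basis.
Inter-reduce: drop elements whose leading term is divisible by another's, tail-reduce, and make monic.
Reduced Gröbner basis: {a + b^{2} + \tfrac{1}{2}b - \tfrac{13}{2}, b^{3} + \tfrac{1}{2}b^{2} - \tfrac{15}{2}b - 9}.

The lex basis is triangular: the last element involves only b. Solving b^{3} + \tfrac{1}{2}b^{2} - \tfrac{15}{2}b - 9 = 0 gives b ∈ {-2, -3/2, 3}; substituting each value into the earlier elements determines the remaining variables.
  b = -2: the earlier basis element becomes a - \tfrac{7}{2} = 0, giving a = 7/2 — point (7/2, -2).
  b = -3/2: the earlier basis element becomes a - 5 = 0, giving a = 5 — point (5, -3/2).
  b = 3: the earlier basis element becomes a + 4 = 0, giving a = -4 — point (-4, 3).
Each listed point satisfies every original equation (direct substitution).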